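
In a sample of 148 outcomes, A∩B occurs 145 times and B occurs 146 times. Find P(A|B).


P(A|B) = P(A∩B)/P(B) = (145/148)/(146/148) = 145/146

145/146


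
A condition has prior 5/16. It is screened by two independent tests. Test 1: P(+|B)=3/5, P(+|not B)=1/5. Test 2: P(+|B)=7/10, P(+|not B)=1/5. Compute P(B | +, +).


After test 1: P(+) = 3/5*5/16 + 1/5*11/16 = 13/40
P(B|+) = (3/16)/(13/40) = 15/26
After test 2 (use post1 as new prior): P(+) = 7/10*15/26 + 1/5*11/26 = 127/260
P(B|+,+) = (21/52)/(127/260) = 105/127

105/127


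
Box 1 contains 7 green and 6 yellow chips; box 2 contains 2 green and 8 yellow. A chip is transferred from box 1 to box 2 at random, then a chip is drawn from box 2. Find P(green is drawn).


P(transfer green) = 7/13; P(transfer yellow) = 6/13
If green transferred: Urn II has 3 green of 11, so P(green|green moved) = 3/11
If yellow transferred: Urn II has 2 green of 11, so P(green|yellow moved) = 2/11
By total probability: P(green) = 7/13*3/11 + 6/13*2/11 = 3/13

3/13


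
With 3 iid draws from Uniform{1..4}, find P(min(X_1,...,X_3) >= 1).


P(min >= 1) = P(all X_i >= 1) = (P(X_1 >= 1))^3
= (4/4)^3 = 1^3 = 1

1


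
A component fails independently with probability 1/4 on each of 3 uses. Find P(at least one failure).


P(at least one) = 1 - P(none)
P(none) = (1 - 1/4)^3 = (3/4)^3 = 27/64
P(at least one) = 1 - 27/64 = 37/64

37/64


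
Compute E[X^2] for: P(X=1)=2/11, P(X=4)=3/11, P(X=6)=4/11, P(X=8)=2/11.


E[X^2] = sum(x^2 * P(x))
= 1*2/11 + 16*3/11 + 36*4/11 + 64*2/11
= 322/11

322/11


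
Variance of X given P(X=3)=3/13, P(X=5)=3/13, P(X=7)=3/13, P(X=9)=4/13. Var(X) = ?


E[X] = 81/13, E[X^2] = 573/13
Var(X) = E[X^2] - (E[X])^2 = 573/13 - (81/13)^2 = 888/169

888/169


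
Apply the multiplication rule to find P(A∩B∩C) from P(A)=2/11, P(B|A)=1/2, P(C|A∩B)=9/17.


P(A∩B∩C) = P(A) * P(B|A) * P(C|A∩B)
= 2/11 * 1/2 * 9/17
= 1/11 * 9/17 = 9/187

9/187


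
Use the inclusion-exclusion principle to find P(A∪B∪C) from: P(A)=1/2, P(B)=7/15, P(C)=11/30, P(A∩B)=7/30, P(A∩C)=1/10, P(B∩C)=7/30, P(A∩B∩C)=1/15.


P(A∪B∪C) = P(A)+P(B)+P(C) - P(AB)-P(AC)-P(BC) + P(ABC)
= 1/2+7/15+11/30 - 7/30-1/10-7/30 + 1/15
= 5/6

5/6


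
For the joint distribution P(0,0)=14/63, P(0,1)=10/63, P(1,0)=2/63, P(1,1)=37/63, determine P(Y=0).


P(Y=0) = P(0,0)+P(1,0) = 14/63 + 2/63 = 16/63

16/63


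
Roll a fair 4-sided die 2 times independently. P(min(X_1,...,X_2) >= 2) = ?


P(min >= 2) = P(all X_i >= 2) = (P(X_1 >= 2))^2
= (3/4)^2 = 9/16

9/16


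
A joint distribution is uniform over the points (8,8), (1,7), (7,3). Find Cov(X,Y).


E[X]=16/3, E[Y]=6, E[XY]=92/3
Cov(X,Y) = E[XY] - E[X]E[Y] = 92/3 - 16/3*6 = -4/3

-4/3


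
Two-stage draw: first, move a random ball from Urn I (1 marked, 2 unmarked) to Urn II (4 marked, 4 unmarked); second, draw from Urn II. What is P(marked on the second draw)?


P(transfer marked) = 1/3; P(transfer unmarked) = 2/3
If marked transferred: Urn II has 5 marked of 9, so P(marked|marked moved) = 5/9
If unmarked transferred: Urn II has 4 marked of 9, so P(marked|unmarked moved) = 4/9
By total probability: P(marked) = 1/3*5/9 + 2/3*4/9 = 13/27

13/27


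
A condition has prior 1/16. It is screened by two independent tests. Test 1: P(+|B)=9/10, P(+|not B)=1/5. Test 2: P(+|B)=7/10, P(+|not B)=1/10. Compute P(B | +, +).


After test 1: P(+) = 9/10*1/16 + 1/5*15/16 = 39/160
P(B|+) = (9/160)/(39/160) = 3/13
After test 2 (use post1 as new prior): P(+) = 7/10*3/13 + 1/10*10/13 = 31/130
P(B|+,+) = (21/130)/(31/130) = 21/31

21/31


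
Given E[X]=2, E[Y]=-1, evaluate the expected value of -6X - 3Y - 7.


E[-6X - 3Y - 7] = -6*E[X] - 3*E[Y] - 7
= (-6)*(2) + (-3)*(-1) + (-7)
= -12 + 3 - 7 = -16

-16


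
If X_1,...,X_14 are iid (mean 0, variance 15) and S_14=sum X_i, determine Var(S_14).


By independence, Var(S_n) = n*Var(X_1) = 14*15 = 210

210


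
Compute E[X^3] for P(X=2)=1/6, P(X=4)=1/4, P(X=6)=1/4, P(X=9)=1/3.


E[X^3] = sum(g(x)*P(x))
= 8*1/6 + 64*1/4 + 216*1/4 + 729*1/3
= 943/3

943/3


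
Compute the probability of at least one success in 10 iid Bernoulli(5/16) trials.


P(at least one) = 1 - P(none)
P(none) = (1 - 5/16)^10 = (11/16)^10 = 25937424601/1099511627776
P(at least one) = 1 - 25937424601/1099511627776 = 1073574203175/1099511627776

1073574203175/1099511627776


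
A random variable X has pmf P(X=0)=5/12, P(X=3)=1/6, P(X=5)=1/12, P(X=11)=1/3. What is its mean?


E[X] = sum(x * P(x))
= 0*5/12 + 3*1/6 + 5*1/12 + 11*1/3
= 55/12

55/12


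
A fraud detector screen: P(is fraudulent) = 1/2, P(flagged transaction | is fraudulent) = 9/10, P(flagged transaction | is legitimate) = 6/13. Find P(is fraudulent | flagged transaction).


P(A) = P(A|B)P(B) + P(A|B')P(B') = 9/10*1/2 + 6/13*1/2 = 177/260
P(B|A) = P(A|B)P(B)/P(A) = (9/20)/(177/260) = 39/59

39/59


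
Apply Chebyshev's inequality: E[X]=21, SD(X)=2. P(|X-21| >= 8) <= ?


k = 8/2 = 4
Chebyshev: P(|X-mu| >= k*sigma) <= 1/k^2 = 1/4^2 = 1/16

1/16


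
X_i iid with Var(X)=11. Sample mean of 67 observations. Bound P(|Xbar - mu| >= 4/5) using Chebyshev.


Var(Xbar) = Var(X)/n = 11/67
Chebyshev: P(|Xbar-mu| >= 4/5) <= Var(Xbar)/(4/5)^2 = (11/67)/(16/25) = 275/1072

275/1072


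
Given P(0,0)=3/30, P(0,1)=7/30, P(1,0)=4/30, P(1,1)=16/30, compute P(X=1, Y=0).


Read from table: P(X=1, Y=0) = 4/30 = 2/15

2/15


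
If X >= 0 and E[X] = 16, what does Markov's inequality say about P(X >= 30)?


Markov: P(X >= a) <= E[X]/a
P(X >= 30) <= 16/30 = 8/15

8/15


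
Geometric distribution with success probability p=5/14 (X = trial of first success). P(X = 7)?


P(X=7) = (1-p)^6 * p = (9/14)^6 * 5/14
= 531441/7529536 * 5/14 = 2657205/105413504

2657205/105413504


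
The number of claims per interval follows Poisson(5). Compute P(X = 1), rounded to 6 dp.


P(X=1) = e^(-5) * 5^1 / 1!
≈ 0.006737946999 * 5 / 1
≈ 0.033690

0.033690


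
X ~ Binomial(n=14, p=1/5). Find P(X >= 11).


P(X>=11) = P(X=11) + P(X=12) + P(X=13) + P(X=14)
= 23296/6103515625 + 1456/6103515625 + 56/6103515625 + 1/6103515625
= 24809/6103515625

24809/6103515625


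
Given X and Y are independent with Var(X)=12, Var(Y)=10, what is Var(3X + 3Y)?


Independence => Cov(X,Y)=0
Var(3X + 3Y) = 3^2*Var(X) + 3^2*Var(Y)
= 9*12 + 9*10 = 198

198


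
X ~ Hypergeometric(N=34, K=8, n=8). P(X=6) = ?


P(X=6) = C(8,6)*C(26,2) / C(34,8)
= 28*325 / 18156204
= 9100/18156204 = 2275/4539051

2275/4539051


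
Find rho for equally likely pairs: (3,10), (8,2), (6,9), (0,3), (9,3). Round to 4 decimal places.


Cov(X,Y) = -2.6800, Var(X) = 10.9600, Var(Y) = 11.4400
rho = Cov/(sqrt(VarX)*sqrt(VarY)) = -0.2393

-0.2393


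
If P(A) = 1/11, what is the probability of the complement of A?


P(A') = 1 - P(A) = 1 - 1/11 = 10/11

10/11


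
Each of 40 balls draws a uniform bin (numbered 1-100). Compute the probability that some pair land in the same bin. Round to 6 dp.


P(all different) = prod((100-i)/100 for i=0..39) = 0.000112
P(at least one match) = 1 - 0.000112 = 0.999888

0.999888


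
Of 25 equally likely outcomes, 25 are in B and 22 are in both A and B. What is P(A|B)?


P(A|B) = P(A∩B)/P(B) = (22/25)/(25/25) = 22/25

22/25


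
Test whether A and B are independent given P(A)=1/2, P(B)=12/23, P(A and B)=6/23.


P(A)*P(B) = 1/2*12/23 = 6/23
P(A∩B) = 6/23, which equals P(A)P(B), so independent

Yes, A and B are independent


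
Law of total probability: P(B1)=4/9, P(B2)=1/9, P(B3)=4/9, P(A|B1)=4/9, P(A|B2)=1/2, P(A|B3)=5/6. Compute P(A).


P(A) = P(A|B1)P(B1) + P(A|B2)P(B2) + P(A|B3)P(B3)
= 4/9*4/9 + 1/2*1/9 + 5/6*4/9
= 16/81 + 1/18 + 10/27 = 101/162

101/162


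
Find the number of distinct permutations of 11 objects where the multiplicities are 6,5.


11! = 39916800
Denominator: 6!=720 * 5!=120
Coefficient = 39916800 / 86400 = 462

462


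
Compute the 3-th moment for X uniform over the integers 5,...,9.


E[X^3] = (1/5) * sum(x^3 for x=5..9)
= 1925/5 = 385

385


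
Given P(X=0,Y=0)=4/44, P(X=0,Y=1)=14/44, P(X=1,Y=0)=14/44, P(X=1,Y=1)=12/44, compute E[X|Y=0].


P(Y=0) = 18/44
E[X|Y=0] = (0*4 + 1*14)/18 = 14/18 = 7/9

7/9


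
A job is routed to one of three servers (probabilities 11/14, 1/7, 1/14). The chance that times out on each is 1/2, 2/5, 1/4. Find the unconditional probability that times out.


P(A) = P(A|B1)P(B1) + P(A|B2)P(B2) + P(A|B3)P(B3)
= 1/2*11/14 + 2/5*1/7 + 1/4*1/14
= 11/28 + 2/35 + 1/56 = 131/280

131/280


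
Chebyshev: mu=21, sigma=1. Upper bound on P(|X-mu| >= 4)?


k = 4/1 = 4
Chebyshev: P(|X-mu| >= k*sigma) <= 1/k^2 = 1/4^2 = 1/16

1/16


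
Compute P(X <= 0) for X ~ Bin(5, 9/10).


P(X<=0) = P(X=0)
= 1/100000
= 1/100000

1/100000


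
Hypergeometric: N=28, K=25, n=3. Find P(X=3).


P(X=3) = C(25,3)*C(3,0) / C(28,3)
= 2300*1 / 3276
= 2300/3276 = 575/819

575/819


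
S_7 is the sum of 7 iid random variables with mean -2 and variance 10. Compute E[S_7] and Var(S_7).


E[S_n] = n*mu = 7*-2 = -14
Var(S_n) = n*sigma^2 = 7*10 = 70

E[S_7]=-14, Var(S_7)=70


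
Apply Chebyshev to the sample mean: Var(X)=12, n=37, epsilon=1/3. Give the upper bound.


Var(Xbar) = Var(X)/n = 12/37
Chebyshev: P(|Xbar-mu| >= 1/3) <= Var(Xbar)/(1/3)^2 = (12/37)/(1/9) = 108/37
Bound exceeds 1, so trivial bound: 1

1


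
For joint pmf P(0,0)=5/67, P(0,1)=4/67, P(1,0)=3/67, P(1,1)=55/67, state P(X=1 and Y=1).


Read from table: P(X=1, Y=1) = 55/67

55/67


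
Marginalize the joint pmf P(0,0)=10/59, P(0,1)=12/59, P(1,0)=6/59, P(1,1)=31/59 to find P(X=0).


P(X=0) = P(0,0)+P(0,1) = 10/59 + 12/59 = 22/59

22/59


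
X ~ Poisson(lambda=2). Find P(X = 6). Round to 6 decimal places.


P(X=6) = e^(-2) * 2^6 / 6!
≈ 0.1353352832 * 64 / 720
≈ 0.012030

0.012030


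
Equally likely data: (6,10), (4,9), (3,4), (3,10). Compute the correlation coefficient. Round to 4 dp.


Cov(X,Y) = 1.5000, Var(X) = 1.5000, Var(Y) = 6.1875
rho = Cov/(sqrt(VarX)*sqrt(VarY)) = 0.4924

0.4924


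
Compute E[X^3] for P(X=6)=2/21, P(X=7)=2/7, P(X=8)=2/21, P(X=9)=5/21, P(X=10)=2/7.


E[X^3] = sum(g(x)*P(x))
= 216*2/21 + 343*2/7 + 512*2/21 + 729*5/21 + 1000*2/7
= 13159/21

13159/21


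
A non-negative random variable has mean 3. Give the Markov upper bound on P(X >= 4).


Markov: P(X >= a) <= E[X]/a
P(X >= 4) <= 3/4

3/4


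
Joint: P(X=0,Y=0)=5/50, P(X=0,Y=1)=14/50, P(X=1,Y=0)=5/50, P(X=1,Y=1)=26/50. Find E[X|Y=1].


P(Y=1) = 40/50
E[X|Y=1] = (0*14 + 1*26)/40 = 26/40 = 13/20

13/20


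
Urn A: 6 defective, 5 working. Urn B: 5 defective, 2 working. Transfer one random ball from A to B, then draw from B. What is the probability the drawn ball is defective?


P(transfer defective) = 6/11; P(transfer working) = 5/11
If defective transferred: Urn II has 6 defective of 8, so P(defective|defective moved) = 3/4
If working transferred: Urn II has 5 defective of 8, so P(defective|working moved) = 5/8
By total probability: P(defective) = 6/11*3/4 + 5/11*5/8 = 61/88

61/88


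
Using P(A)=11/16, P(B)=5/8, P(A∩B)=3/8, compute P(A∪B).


P(A∪B) = P(A) + P(B) - P(A∩B)
= 11/16 + 5/8 - 3/8 = 15/16

15/16


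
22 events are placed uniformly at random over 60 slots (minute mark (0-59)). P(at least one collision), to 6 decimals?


P(all different) = prod((60-i)/60 for i=0..21) = 0.012087
P(at least one match) = 1 - 0.012087 = 0.987913

0.987913


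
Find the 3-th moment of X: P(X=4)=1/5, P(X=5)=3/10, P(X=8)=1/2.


E[X^3] = sum(x^3 * P(x))
= 64*1/5 + 125*3/10 + 512*1/2
= 3063/10

3063/10


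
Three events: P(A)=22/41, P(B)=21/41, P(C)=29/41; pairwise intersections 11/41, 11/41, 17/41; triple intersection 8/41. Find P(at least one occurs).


P(A∪B∪C) = P(A)+P(B)+P(C) - P(AB)-P(AC)-P(BC) + P(ABC)
= 22/41+21/41+29/41 - 11/41-11/41-17/41 + 8/41
= 1

1


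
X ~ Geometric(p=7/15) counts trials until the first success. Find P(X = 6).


P(X=6) = (1-p)^5 * p = (8/15)^5 * 7/15
= 32768/759375 * 7/15 = 229376/11390625

229376/11390625


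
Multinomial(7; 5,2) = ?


7! = 5040
Denominator: 5!=120 * 2!=2
Coefficient = 5040 / 240 = 21

21


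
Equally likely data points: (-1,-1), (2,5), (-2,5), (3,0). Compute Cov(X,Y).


E[X]=1/2, E[Y]=9/4, E[XY]=1/4
Cov(X,Y) = E[XY] - E[X]E[Y] = 1/4 - 1/2*9/4 = -7/8

-7/8


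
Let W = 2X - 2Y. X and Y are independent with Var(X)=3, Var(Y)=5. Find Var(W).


Independence => Cov(X,Y)=0
Var(2X - 2Y) = 2^2*Var(X) + (-2)^2*Var(Y)
= 4*3 + 4*5 = 32

32


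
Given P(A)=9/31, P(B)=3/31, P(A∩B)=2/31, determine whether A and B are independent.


P(A)*P(B) = 9/31*3/31 = 27/961
P(A∩B) = 2/31 != 27/961, so not independent

No, A and B are not independent


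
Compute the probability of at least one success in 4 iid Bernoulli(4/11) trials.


P(at least one) = 1 - P(none)
P(none) = (1 - 4/11)^4 = (7/11)^4 = 2401/14641
P(at least one) = 1 - 2401/14641 = 12240/14641

12240/14641


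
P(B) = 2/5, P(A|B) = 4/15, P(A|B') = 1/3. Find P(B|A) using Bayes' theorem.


P(A) = P(A|B)P(B) + P(A|B')P(B') = 4/15*2/5 + 1/3*3/5 = 23/75
P(B|A) = P(A|B)P(B)/P(A) = (8/75)/(23/75) = 8/23

8/23


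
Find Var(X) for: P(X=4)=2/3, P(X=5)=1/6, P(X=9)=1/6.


E[X] = 5, E[X^2] = 85/3
Var(X) = E[X^2] - (E[X])^2 = 85/3 - (5)^2 = 10/3

10/3


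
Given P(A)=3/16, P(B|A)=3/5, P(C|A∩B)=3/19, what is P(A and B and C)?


P(A∩B∩C) = P(A) * P(B|A) * P(C|A∩B)
= 3/16 * 3/5 * 3/19
= 9/80 * 3/19 = 27/1520

27/1520


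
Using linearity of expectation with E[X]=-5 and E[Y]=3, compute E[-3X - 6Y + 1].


E[-3X - 6Y + 1] = -3*E[X] - 6*E[Y] + 1
= (-3)*(-5) + (-6)*(3) + (1)
= 15 - 18 + 1 = -2

-2


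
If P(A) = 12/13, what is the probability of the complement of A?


P(A') = 1 - P(A) = 1 - 12/13 = 1/13

1/13


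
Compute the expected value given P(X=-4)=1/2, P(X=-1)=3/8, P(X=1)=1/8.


E[X] = sum(x * P(x))
= -4*1/2 - 1*3/8 + 1*1/8
= -9/4

-9/4


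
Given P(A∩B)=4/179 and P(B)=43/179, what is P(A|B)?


P(A|B) = P(A∩B)/P(B) = (4/179)/(43/179) = 4/43

4/43


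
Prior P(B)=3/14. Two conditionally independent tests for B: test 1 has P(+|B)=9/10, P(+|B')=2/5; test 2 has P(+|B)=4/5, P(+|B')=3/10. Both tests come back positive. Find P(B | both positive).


After test 1: P(+) = 9/10*3/14 + 2/5*11/14 = 71/140
P(B|+) = (27/140)/(71/140) = 27/71
After test 2 (use post1 as new prior): P(+) = 4/5*27/71 + 3/10*44/71 = 174/355
P(B|+,+) = (108/355)/(174/355) = 18/29

18/29


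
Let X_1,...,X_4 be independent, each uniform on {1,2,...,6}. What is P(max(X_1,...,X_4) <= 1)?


P(max <= 1) = P(all X_i <= 1) = (P(X_1 <= 1))^4
= (1/6)^4 = 1/1296

1/1296


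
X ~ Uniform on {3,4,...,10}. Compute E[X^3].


E[X^3] = (1/8) * sum(x^3 for x=3..10)
= 3016/8 = 377

377


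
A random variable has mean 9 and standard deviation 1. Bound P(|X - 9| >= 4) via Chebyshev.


k = 4/1 = 4
Chebyshev: P(|X-mu| >= k*sigma) <= 1/k^2 = 1/4^2 = 1/16

1/16


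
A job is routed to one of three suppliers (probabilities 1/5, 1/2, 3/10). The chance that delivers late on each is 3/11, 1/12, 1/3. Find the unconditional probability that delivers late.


P(A) = P(A|B1)P(B1) + P(A|B2)P(B2) + P(A|B3)P(B3)
= 3/11*1/5 + 1/12*1/2 + 1/3*3/10
= 3/55 + 1/24 + 1/10 = 259/1320

259/1320


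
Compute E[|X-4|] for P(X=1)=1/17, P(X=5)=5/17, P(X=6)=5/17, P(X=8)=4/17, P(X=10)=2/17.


E[|X-4|] = sum(g(x)*P(x))
= 3*1/17 + 1*5/17 + 2*5/17 + 4*4/17 + 6*2/17
= 46/17

46/17


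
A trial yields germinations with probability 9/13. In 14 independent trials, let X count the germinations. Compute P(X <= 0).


P(X<=0) = P(X=0)
= 268435456/3937376385699289
= 268435456/3937376385699289

268435456/3937376385699289


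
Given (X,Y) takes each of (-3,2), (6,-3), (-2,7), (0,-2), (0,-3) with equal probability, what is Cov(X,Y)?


E[X]=1/5, E[Y]=1/5, E[XY]=-38/5
Cov(X,Y) = E[XY] - E[X]E[Y] = -38/5 - 1/5*1/5 = -191/25

-191/25


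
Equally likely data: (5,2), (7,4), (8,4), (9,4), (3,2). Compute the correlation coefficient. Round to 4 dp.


Cov(X,Y) = 1.9200, Var(X) = 4.6400, Var(Y) = 0.9600
rho = Cov/(sqrt(VarX)*sqrt(VarY)) = 0.9097

0.9097


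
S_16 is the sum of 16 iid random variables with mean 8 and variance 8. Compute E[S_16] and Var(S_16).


E[S_n] = n*mu = 16*8 = 128
Var(S_n) = n*sigma^2 = 16*8 = 128

E[S_16]=128, Var(S_16)=128


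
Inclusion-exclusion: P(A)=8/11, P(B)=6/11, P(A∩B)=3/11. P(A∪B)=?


P(A∪B) = P(A) + P(B) - P(A∩B)
= 8/11 + 6/11 - 3/11 = 1

1


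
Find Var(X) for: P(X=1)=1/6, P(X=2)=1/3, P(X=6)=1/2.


E[X] = 23/6, E[X^2] = 39/2
Var(X) = E[X^2] - (E[X])^2 = 39/2 - (23/6)^2 = 173/36

173/36


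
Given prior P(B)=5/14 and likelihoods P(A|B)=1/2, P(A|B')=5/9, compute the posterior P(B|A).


P(A) = P(A|B)P(B) + P(A|B')P(B') = 1/2*5/14 + 5/9*9/14 = 15/28
P(B|A) = P(A|B)P(B)/P(A) = (5/28)/(15/28) = 1/3

1/3


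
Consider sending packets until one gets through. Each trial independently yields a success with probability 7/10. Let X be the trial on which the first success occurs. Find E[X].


For geometric (trials until first success), E[X] = 1/p = 1/(7/10) = 10/7

10/7


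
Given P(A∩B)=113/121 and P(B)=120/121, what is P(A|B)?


P(A|B) = P(A∩B)/P(B) = (113/121)/(120/121) = 113/120

113/120


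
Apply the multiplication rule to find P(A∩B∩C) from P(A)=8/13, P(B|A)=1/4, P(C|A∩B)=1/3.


P(A∩B∩C) = P(A) * P(B|A) * P(C|A∩B)
= 8/13 * 1/4 * 1/3
= 2/13 * 1/3 = 2/39

2/39


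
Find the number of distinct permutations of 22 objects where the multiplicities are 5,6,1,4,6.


22! = 1124000727777607680000
Denominator: 5!=120 * 6!=720 * 1!=1 * 4!=24 * 6!=720
Coefficient = 1124000727777607680000 / 1492992000 = 752851139040

752851139040


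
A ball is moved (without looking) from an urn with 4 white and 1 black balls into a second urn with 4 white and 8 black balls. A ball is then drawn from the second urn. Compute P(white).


P(transfer white) = 4/5; P(transfer black) = 1/5
If white transferred: Urn II has 5 white of 13, so P(white|white moved) = 5/13
If black transferred: Urn II has 4 white of 13, so P(white|black moved) = 4/13
By total probability: P(white) = 4/5*5/13 + 1/5*4/13 = 24/65

24/65


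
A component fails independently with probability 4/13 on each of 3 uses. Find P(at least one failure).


P(at least one) = 1 - P(none)
P(none) = (1 - 4/13)^3 = (9/13)^3 = 729/2197
P(at least one) = 1 - 729/2197 = 1468/2197

1468/2197


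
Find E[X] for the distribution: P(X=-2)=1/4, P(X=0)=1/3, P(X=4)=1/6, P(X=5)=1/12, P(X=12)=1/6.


E[X] = sum(x * P(x))
= -2*1/4 + 0*1/3 + 4*1/6 + 5*1/12 + 12*1/6
= 31/12

31/12


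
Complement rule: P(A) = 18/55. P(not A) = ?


P(A') = 1 - P(A) = 1 - 18/55 = 37/55

37/55


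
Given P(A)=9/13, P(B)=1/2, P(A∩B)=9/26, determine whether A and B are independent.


P(A)*P(B) = 9/13*1/2 = 9/26
P(A∩B) = 9/26, which equals P(A)P(B), so independent

Yes, A and B are independent


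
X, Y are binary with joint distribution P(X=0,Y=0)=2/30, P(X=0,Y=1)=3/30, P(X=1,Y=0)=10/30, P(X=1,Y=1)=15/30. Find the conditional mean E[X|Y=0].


P(Y=0) = 12/30
E[X|Y=0] = (0*2 + 1*10)/12 = 10/12 = 5/6

5/6


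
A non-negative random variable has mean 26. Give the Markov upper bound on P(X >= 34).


Markov: P(X >= a) <= E[X]/a
P(X >= 34) <= 26/34 = 13/17

13/17


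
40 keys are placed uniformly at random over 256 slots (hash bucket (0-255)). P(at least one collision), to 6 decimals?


P(all different) = prod((256-i)/256 for i=0..39) = 0.040078
P(at least one match) = 1 - 0.040078 = 0.959922

0.959922


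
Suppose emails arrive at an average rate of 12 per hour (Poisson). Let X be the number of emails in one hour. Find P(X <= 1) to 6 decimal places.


P(X<=1) = e^(-12)*12^0/0! + e^(-12)*12^1/1!
≈ 0.0000061442 + 0.0000737305
= 0.0000798747
≈ 0.000080

0.000080


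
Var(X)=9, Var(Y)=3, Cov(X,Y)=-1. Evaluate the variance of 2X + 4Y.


Var(2X + 4Y) = 2^2*Var(X) + 4^2*Var(Y) + 2*2*4*Cov(X,Y)
= 4*9 + 16*3 + 16*(-1)
= 36 + 48 - 16 = 68

68


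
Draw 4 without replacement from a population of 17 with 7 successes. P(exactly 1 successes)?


P(X=1) = C(7,1)*C(10,3) / C(17,4)
= 7*120 / 2380
= 840/2380 = 6/17

6/17


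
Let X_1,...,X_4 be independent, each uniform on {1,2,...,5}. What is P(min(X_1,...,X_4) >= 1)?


P(min >= 1) = P(all X_i >= 1) = (P(X_1 >= 1))^4
= (5/5)^4 = 1^4 = 1

1


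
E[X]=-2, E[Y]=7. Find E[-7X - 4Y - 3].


E[-7X - 4Y - 3] = -7*E[X] - 4*E[Y] - 3
= (-7)*(-2) + (-4)*(7) + (-3)
= 14 - 28 - 3 = -17

-17


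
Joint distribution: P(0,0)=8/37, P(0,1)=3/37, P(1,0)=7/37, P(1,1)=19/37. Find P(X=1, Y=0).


Read from table: P(X=1, Y=0) = 7/37

7/37


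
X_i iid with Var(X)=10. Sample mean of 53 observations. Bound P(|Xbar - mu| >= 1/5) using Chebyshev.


Var(Xbar) = Var(X)/n = 10/53
Chebyshev: P(|Xbar-mu| >= 1/5) <= Var(Xbar)/(1/5)^2 = (10/53)/(1/25) = 250/53
Bound exceeds 1, so trivial bound: 1

1


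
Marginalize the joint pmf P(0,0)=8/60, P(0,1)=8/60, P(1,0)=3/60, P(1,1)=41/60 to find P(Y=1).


P(Y=1) = P(0,1)+P(1,1) = 8/60 + 41/60 = 49/60

49/60


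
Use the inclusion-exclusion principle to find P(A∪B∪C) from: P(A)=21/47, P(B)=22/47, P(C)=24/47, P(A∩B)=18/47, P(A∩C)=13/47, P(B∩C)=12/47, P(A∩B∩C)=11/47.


P(A∪B∪C) = P(A)+P(B)+P(C) - P(AB)-P(AC)-P(BC) + P(ABC)
= 21/47+22/47+24/47 - 18/47-13/47-12/47 + 11/47
= 35/47

35/47


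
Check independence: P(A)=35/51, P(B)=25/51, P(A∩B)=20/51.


P(A)*P(B) = 35/51*25/51 = 875/2601
P(A∩B) = 20/51 != 875/2601, so not independent

No, A and B are not independent


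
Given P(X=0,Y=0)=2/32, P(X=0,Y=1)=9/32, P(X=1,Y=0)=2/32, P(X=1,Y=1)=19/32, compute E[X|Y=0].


P(Y=0) = 4/32
E[X|Y=0] = (0*2 + 1*2)/4 = 2/4 = 1/2

1/2


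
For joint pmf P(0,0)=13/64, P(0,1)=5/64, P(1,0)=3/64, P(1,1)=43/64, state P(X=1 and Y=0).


Read from table: P(X=1, Y=0) = 3/64

3/64


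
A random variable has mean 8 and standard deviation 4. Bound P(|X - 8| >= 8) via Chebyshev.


k = 8/4 = 2
Chebyshev: P(|X-mu| >= k*sigma) <= 1/k^2 = 1/2^2 = 1/4

1/4


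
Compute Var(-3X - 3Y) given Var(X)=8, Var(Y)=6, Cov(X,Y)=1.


Var(-3X - 3Y) = (-3)^2*Var(X) + (-3)^2*Var(Y) + 2*(-3)*(-3)*Cov(X,Y)
= 9*8 + 9*6 + 18*1
= 72 + 54 + 18 = 144

144


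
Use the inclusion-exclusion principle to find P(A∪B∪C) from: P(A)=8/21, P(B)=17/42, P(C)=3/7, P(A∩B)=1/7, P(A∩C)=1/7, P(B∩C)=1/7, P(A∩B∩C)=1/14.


P(A∪B∪C) = P(A)+P(B)+P(C) - P(AB)-P(AC)-P(BC) + P(ABC)
= 8/21+17/42+3/7 - 1/7-1/7-1/7 + 1/14
= 6/7

6/7


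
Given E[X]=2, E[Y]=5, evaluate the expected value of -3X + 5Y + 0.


E[-3X + 5Y + 0] = -3*E[X] + 5*E[Y] + 0
= (-3)*(2) + (5)*(5) + (0)
= -6 + 25 + 0 = 19

19


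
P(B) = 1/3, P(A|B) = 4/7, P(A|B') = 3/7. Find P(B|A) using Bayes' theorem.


P(A) = P(A|B)P(B) + P(A|B')P(B') = 4/7*1/3 + 3/7*2/3 = 10/21
P(B|A) = P(A|B)P(B)/P(A) = (4/21)/(10/21) = 2/5

2/5


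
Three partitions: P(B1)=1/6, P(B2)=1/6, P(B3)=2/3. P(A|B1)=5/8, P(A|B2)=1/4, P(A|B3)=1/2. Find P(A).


P(A) = P(A|B1)P(B1) + P(A|B2)P(B2) + P(A|B3)P(B3)
= 5/8*1/6 + 1/4*1/6 + 1/2*2/3
= 5/48 + 1/24 + 1/3 = 23/48

23/48


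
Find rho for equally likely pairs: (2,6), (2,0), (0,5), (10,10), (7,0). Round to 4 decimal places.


Cov(X,Y) = 4.7600, Var(X) = 13.7600, Var(Y) = 14.5600
rho = Cov/(sqrt(VarX)*sqrt(VarY)) = 0.3363

0.3363


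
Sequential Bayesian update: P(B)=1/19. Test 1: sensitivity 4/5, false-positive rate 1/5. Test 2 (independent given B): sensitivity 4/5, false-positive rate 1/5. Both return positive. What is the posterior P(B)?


After test 1: P(+) = 4/5*1/19 + 1/5*18/19 = 22/95
P(B|+) = (4/95)/(22/95) = 2/11
After test 2 (use post1 as new prior): P(+) = 4/5*2/11 + 1/5*9/11 = 17/55
P(B|+,+) = (8/55)/(17/55) = 8/17

8/17


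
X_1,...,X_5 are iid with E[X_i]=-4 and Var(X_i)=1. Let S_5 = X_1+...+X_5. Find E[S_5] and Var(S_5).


E[S_n] = n*mu = 5*-4 = -20
Var(S_n) = n*sigma^2 = 5*1 = 5

E[S_5]=-20, Var(S_5)=5


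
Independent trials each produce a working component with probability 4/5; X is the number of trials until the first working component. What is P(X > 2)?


P(X > 2) = P(first 2 trials all fail) = (1-p)^2 = (1/5)^2 = 1/25

1/25


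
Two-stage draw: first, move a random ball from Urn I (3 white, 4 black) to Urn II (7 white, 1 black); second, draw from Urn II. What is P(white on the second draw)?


P(transfer white) = 3/7; P(transfer black) = 4/7
If white transferred: Urn II has 8 white of 9, so P(white|white moved) = 8/9
If black transferred: Urn II has 7 white of 9, so P(white|black moved) = 7/9
By total probability: P(white) = 3/7*8/9 + 4/7*7/9 = 52/63

52/63


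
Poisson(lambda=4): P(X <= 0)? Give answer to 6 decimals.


P(X<=0) = e^(-4)*4^0/0!
≈ 0.0183156389
≈ 0.018316

0.018316


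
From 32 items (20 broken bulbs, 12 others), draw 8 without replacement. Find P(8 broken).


P(X=8) = C(20,8)*C(12,0) / C(32,8)
= 125970*1 / 10518300
= 125970/10518300 = 323/26970

323/26970


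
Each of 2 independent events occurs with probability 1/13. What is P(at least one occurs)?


P(at least one) = 1 - P(none)
P(none) = (1 - 1/13)^2 = (12/13)^2 = 144/169
P(at least one) = 1 - 144/169 = 25/169

25/169


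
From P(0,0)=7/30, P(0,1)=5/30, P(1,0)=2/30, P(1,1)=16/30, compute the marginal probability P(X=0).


P(X=0) = P(0,0)+P(0,1) = 7/30 + 5/30 = 12/30 = 2/5

2/5


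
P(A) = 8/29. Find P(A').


P(A') = 1 - P(A) = 1 - 8/29 = 21/29

21/29


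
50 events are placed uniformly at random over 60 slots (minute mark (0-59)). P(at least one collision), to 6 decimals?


P(all different) = prod((60-i)/60 for i=0..49) = 0.000000
P(at least one match) = 1 - 0.000000 = 1.000000

1.000000


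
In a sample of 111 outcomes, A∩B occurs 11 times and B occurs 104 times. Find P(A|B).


P(A|B) = P(A∩B)/P(B) = (11/111)/(104/111) = 11/104

11/104


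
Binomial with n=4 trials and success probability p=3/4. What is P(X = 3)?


P(X=3) = C(4,3) * p^3 * (1-p)^1
= 4 * 27/64 * 1/4
= 27/64

27/64


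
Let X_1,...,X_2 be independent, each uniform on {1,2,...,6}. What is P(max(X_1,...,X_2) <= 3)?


P(max <= 3) = P(all X_i <= 3) = (P(X_1 <= 3))^2
= (3/6)^2 = (1/2)^2 = 1/4

1/4


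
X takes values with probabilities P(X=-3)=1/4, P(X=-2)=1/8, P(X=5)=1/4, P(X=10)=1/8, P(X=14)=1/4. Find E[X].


E[X] = sum(x * P(x))
= -3*1/4 - 2*1/8 + 5*1/4 + 10*1/8 + 14*1/4
= 5

5


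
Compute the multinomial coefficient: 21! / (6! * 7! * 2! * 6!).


21! = 51090942171709440000
Denominator: 6!=720 * 7!=5040 * 2!=2 * 6!=720
Coefficient = 51090942171709440000 / 5225472000 = 9777287520

9777287520


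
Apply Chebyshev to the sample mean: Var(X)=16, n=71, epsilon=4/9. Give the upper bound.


Var(Xbar) = Var(X)/n = 16/71
Chebyshev: P(|Xbar-mu| >= 4/9) <= Var(Xbar)/(4/9)^2 = (16/71)/(16/81) = 81/71
Bound exceeds 1, so trivial bound: 1

1


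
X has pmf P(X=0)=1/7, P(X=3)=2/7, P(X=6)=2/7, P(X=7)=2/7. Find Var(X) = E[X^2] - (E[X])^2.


E[X] = 32/7, E[X^2] = 188/7
Var(X) = E[X^2] - (E[X])^2 = 188/7 - (32/7)^2 = 292/49

292/49


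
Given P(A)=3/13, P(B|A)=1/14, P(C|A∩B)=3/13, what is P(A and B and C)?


P(A∩B∩C) = P(A) * P(B|A) * P(C|A∩B)
= 3/13 * 1/14 * 3/13
= 3/182 * 3/13 = 9/2366

9/2366


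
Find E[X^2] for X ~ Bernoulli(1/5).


For Bernoulli: X in {0,1}
E[X^2] = 0^2*(1-1/5) + 1^2*1/5 = 1/5

1/5


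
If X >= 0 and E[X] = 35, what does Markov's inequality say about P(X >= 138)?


Markov: P(X >= a) <= E[X]/a
P(X >= 138) <= 35/138

35/138


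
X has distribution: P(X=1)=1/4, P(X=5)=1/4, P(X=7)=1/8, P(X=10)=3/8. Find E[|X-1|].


E[|X-1|] = sum(g(x)*P(x))
= 0*1/4 + 4*1/4 + 6*1/8 + 9*3/8
= 41/8

41/8


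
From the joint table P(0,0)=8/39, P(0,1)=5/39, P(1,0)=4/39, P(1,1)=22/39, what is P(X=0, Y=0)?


Read from table: P(X=0, Y=0) = 8/39

8/39


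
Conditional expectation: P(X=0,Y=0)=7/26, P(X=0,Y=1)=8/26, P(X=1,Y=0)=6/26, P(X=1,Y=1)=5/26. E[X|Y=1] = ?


P(Y=1) = 13/26
E[X|Y=1] = (0*8 + 1*5)/13 = 5/13

5/13


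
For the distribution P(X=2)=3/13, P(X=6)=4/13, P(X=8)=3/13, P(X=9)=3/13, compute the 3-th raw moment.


E[X^3] = sum(x^3 * P(x))
= 8*3/13 + 216*4/13 + 512*3/13 + 729*3/13
= 4611/13

4611/13


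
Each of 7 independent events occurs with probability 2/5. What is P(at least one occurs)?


P(at least one) = 1 - P(none)
P(none) = (1 - 2/5)^7 = (3/5)^7 = 2187/78125
P(at least one) = 1 - 2187/78125 = 75938/78125

75938/78125


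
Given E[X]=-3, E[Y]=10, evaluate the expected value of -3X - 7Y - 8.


E[-3X - 7Y - 8] = -3*E[X] - 7*E[Y] - 8
= (-3)*(-3) + (-7)*(10) + (-8)
= 9 - 70 - 8 = -69

-69


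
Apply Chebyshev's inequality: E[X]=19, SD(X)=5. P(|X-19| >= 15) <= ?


k = 15/5 = 3
Chebyshev: P(|X-mu| >= k*sigma) <= 1/k^2 = 1/3^2 = 1/9

1/9


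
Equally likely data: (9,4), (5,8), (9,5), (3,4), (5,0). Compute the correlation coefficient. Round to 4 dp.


Cov(X,Y) = 0.5600, Var(X) = 5.7600, Var(Y) = 6.5600
rho = Cov/(sqrt(VarX)*sqrt(VarY)) = 0.0911

0.0911


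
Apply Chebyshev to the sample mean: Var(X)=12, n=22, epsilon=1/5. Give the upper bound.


Var(Xbar) = Var(X)/n = 12/22
Chebyshev: P(|Xbar-mu| >= 1/5) <= Var(Xbar)/(1/5)^2 = (6/11)/(1/25) = 150/11
Bound exceeds 1, so trivial bound: 1

1


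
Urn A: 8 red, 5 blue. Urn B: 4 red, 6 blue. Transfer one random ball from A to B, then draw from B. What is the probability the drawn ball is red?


P(transfer red) = 8/13; P(transfer blue) = 5/13
If red transferred: Urn II has 5 red of 11, so P(red|red moved) = 5/11
If blue transferred: Urn II has 4 red of 11, so P(red|blue moved) = 4/11
By total probability: P(red) = 8/13*5/11 + 5/13*4/11 = 60/143

60/143


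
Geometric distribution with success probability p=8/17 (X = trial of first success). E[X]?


For geometric (trials until first success), E[X] = 1/p = 1/(8/17) = 17/8

17/8


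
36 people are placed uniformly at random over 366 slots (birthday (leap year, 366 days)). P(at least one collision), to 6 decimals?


P(all different) = prod((366-i)/366 for i=0..35) = 0.168667
P(at least one match) = 1 - 0.168667 = 0.831333

0.831333


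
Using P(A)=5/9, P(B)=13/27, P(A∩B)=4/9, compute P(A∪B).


P(A∪B) = P(A) + P(B) - P(A∩B)
= 5/9 + 13/27 - 4/9 = 16/27

16/27


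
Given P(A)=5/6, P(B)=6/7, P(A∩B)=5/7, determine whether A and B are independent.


P(A)*P(B) = 5/6*6/7 = 5/7
P(A∩B) = 5/7, which equals P(A)P(B), so independent

Yes, A and B are independent


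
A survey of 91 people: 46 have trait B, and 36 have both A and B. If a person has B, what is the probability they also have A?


P(A|B) = P(A∩B)/P(B) = (36/91)/(46/91) = 36/46 = 18/23

18/23


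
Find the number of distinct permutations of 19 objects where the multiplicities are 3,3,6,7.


19! = 121645100408832000
Denominator: 3!=6 * 3!=6 * 6!=720 * 7!=5040
Coefficient = 121645100408832000 / 130636800 = 931170240

931170240


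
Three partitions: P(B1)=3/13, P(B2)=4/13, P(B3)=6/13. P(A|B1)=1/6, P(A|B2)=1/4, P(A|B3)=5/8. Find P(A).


P(A) = P(A|B1)P(B1) + P(A|B2)P(B2) + P(A|B3)P(B3)
= 1/6*3/13 + 1/4*4/13 + 5/8*6/13
= 1/26 + 1/13 + 15/52 = 21/52

21/52


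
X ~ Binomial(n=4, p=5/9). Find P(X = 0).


P(X=0) = C(4,0) * p^0 * (1-p)^4
= 1 * 1 * 256/6561
= 256/6561

256/6561


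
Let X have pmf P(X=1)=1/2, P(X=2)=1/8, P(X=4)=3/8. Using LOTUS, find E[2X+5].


E[2X+5] = sum(g(x)*P(x))
= 7*1/2 + 9*1/8 + 13*3/8
= 19/2

19/2


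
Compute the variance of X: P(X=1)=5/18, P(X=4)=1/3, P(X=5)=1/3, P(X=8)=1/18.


E[X] = 67/18, E[X^2] = 35/2
Var(X) = E[X^2] - (E[X])^2 = 35/2 - (67/18)^2 = 1181/324

1181/324


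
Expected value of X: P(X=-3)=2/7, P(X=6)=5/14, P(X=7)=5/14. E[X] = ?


E[X] = sum(x * P(x))
= -3*2/7 + 6*5/14 + 7*5/14
= 53/14

53/14


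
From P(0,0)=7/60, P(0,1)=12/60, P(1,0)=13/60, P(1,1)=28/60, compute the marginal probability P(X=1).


P(X=1) = P(1,0)+P(1,1) = 13/60 + 28/60 = 41/60

41/60


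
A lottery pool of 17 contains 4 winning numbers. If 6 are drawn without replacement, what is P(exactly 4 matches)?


P(X=4) = C(4,4)*C(13,2) / C(17,6)
= 1*78 / 12376
= 78/12376 = 3/476

3/476


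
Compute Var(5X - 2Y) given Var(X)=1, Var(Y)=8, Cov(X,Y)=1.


Var(5X - 2Y) = 5^2*Var(X) + (-2)^2*Var(Y) + 2*5*(-2)*Cov(X,Y)
= 25*1 + 4*8 - 20*1
= 25 + 32 - 20 = 37

37


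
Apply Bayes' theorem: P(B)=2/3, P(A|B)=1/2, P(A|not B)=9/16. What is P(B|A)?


P(A) = P(A|B)P(B) + P(A|B')P(B') = 1/2*2/3 + 9/16*1/3 = 25/48
P(B|A) = P(A|B)P(B)/P(A) = (1/3)/(25/48) = 16/25

16/25


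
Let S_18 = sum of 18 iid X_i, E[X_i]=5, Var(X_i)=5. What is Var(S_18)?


By independence, Var(S_n) = n*Var(X_1) = 18*5 = 90

90


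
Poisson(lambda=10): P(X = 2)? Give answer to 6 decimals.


P(X=2) = e^(-10) * 10^2 / 2!
≈ 0.00004539992976 * 100 / 2
≈ 0.002270

0.002270


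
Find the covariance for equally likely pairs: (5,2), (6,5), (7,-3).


E[X]=6, E[Y]=4/3, E[XY]=19/3
Cov(X,Y) = E[XY] - E[X]E[Y] = 19/3 - 6*4/3 = -5/3

-5/3


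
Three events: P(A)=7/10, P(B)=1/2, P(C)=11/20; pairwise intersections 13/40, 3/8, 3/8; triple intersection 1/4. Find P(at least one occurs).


P(A∪B∪C) = P(A)+P(B)+P(C) - P(AB)-P(AC)-P(BC) + P(ABC)
= 7/10+1/2+11/20 - 13/40-3/8-3/8 + 1/4
= 37/40

37/40


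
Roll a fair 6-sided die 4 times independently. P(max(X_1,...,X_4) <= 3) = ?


P(max <= 3) = P(all X_i <= 3) = (P(X_1 <= 3))^4
= (3/6)^4 = (1/2)^4 = 1/16

1/16


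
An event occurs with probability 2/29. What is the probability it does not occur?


P(A') = 1 - P(A) = 1 - 2/29 = 27/29

27/29


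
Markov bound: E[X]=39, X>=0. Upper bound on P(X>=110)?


Markov: P(X >= a) <= E[X]/a
P(X >= 110) <= 39/110

39/110


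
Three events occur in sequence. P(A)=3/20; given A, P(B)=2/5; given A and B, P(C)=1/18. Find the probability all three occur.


P(A∩B∩C) = P(A) * P(B|A) * P(C|A∩B)
= 3/20 * 2/5 * 1/18
= 3/50 * 1/18 = 1/300

1/300


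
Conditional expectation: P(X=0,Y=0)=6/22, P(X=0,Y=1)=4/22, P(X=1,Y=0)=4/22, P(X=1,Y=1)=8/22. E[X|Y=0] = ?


P(Y=0) = 10/22
E[X|Y=0] = (0*6 + 1*4)/10 = 4/10 = 2/5

2/5


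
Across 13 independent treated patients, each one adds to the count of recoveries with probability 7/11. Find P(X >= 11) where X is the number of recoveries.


P(X>=11) = P(X=11) + P(X=12) + P(X=13)
= 2467703775264/34522712143931 + 719746934452/34522712143931 + 96889010407/34522712143931
= 298576338193/3138428376721

298576338193/3138428376721


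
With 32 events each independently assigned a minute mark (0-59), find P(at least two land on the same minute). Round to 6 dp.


P(all different) = prod((60-i)/60 for i=0..31) = 0.000034
P(at least one match) = 1 - 0.000034 = 0.999966

0.999966


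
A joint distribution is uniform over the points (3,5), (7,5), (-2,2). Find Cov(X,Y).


E[X]=8/3, E[Y]=4, E[XY]=46/3
Cov(X,Y) = E[XY] - E[X]E[Y] = 46/3 - 8/3*4 = 14/3

14/3


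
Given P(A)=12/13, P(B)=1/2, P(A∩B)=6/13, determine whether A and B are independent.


P(A)*P(B) = 12/13*1/2 = 6/13
P(A∩B) = 6/13, which equals P(A)P(B), so independent

Yes, A and B are independent


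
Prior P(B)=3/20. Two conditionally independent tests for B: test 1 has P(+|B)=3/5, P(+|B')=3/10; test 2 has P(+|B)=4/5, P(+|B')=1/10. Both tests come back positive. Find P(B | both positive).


After test 1: P(+) = 3/5*3/20 + 3/10*17/20 = 69/200
P(B|+) = (9/100)/(69/200) = 6/23
After test 2 (use post1 as new prior): P(+) = 4/5*6/23 + 1/10*17/23 = 13/46
P(B|+,+) = (24/115)/(13/46) = 48/65

48/65


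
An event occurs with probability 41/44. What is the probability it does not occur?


P(A') = 1 - P(A) = 1 - 41/44 = 3/44

3/44


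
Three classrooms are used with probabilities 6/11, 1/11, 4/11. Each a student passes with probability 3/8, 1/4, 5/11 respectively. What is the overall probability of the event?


P(A) = P(A|B1)P(B1) + P(A|B2)P(B2) + P(A|B3)P(B3)
= 3/8*6/11 + 1/4*1/11 + 5/11*4/11
= 9/44 + 1/44 + 20/121 = 95/242

95/242


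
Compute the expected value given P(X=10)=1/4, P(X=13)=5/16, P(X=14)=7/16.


E[X] = sum(x * P(x))
= 10*1/4 + 13*5/16 + 14*7/16
= 203/16

203/16


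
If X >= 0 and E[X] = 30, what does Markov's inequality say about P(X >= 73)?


Markov: P(X >= a) <= E[X]/a
P(X >= 73) <= 30/73

30/73


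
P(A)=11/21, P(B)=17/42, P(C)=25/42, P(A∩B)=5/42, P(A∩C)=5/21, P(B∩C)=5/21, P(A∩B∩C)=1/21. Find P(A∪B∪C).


P(A∪B∪C) = P(A)+P(B)+P(C) - P(AB)-P(AC)-P(BC) + P(ABC)
= 11/21+17/42+25/42 - 5/42-5/21-5/21 + 1/21
= 41/42

41/42


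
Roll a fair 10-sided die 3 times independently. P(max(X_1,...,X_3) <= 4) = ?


P(max <= 4) = P(all X_i <= 4) = (P(X_1 <= 4))^3
= (4/10)^3 = (2/5)^3 = 8/125

8/125


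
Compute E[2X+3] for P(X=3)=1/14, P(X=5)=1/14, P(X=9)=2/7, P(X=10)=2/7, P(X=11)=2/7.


E[2X+3] = sum(g(x)*P(x))
= 9*1/14 + 13*1/14 + 21*2/7 + 23*2/7 + 25*2/7
= 149/7

149/7


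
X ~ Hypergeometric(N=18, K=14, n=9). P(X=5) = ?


P(X=5) = C(14,5)*C(4,4) / C(18,9)
= 2002*1 / 48620
= 2002/48620 = 7/170

7/170


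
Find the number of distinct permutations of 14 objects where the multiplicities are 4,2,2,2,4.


14! = 87178291200
Denominator: 4!=24 * 2!=2 * 2!=2 * 2!=2 * 4!=24
Coefficient = 87178291200 / 4608 = 18918900

18918900


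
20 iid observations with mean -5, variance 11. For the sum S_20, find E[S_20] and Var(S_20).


E[S_n] = n*mu = 20*-5 = -100
Var(S_n) = n*sigma^2 = 20*11 = 220

E[S_20]=-100, Var(S_20)=220


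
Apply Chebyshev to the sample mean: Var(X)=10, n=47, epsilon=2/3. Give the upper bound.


Var(Xbar) = Var(X)/n = 10/47
Chebyshev: P(|Xbar-mu| >= 2/3) <= Var(Xbar)/(2/3)^2 = (10/47)/(4/9) = 45/94

45/94


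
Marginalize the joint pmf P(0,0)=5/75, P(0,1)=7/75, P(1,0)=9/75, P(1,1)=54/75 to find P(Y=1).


P(Y=1) = P(0,1)+P(1,1) = 7/75 + 54/75 = 61/75

61/75


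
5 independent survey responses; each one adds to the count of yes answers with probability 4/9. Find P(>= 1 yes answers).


P(at least one) = 1 - P(none)
P(none) = (1 - 4/9)^5 = (5/9)^5 = 3125/59049
P(at least one) = 1 - 3125/59049 = 55924/59049

55924/59049


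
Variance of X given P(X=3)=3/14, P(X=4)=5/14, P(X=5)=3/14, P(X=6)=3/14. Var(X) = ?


E[X] = 31/7, E[X^2] = 145/7
Var(X) = E[X^2] - (E[X])^2 = 145/7 - (31/7)^2 = 54/49

54/49


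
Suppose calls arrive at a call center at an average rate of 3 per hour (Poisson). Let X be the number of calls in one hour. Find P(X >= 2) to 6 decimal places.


P(X>=2) = 1 - P(X<=1) = 1 - (e^(-3)*3^0/0! + e^(-3)*3^1/1!)
≈ 1 - (0.0497870684 + 0.1493612051)
= 1 - 0.1991482735 = 0.8008517265
≈ 0.800852

0.800852


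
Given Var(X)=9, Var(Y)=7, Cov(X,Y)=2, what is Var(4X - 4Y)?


Var(4X - 4Y) = 4^2*Var(X) + (-4)^2*Var(Y) + 2*4*(-4)*Cov(X,Y)
= 16*9 + 16*7 - 32*2
= 144 + 112 - 64 = 192

192


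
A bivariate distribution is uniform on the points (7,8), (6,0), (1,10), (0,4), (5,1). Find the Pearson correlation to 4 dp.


Cov(X,Y) = -3.2800, Var(X) = 7.7600, Var(Y) = 15.0400
rho = Cov/(sqrt(VarX)*sqrt(VarY)) = -0.3036

-0.3036


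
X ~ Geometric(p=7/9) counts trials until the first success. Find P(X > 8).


P(X > 8) = P(first 8 trials all fail) = (1-p)^8 = (2/9)^8 = 256/43046721

256/43046721


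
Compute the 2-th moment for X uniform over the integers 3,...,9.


E[X^2] = (1/7) * sum(x^2 for x=3..9)
= 280/7 = 40

40


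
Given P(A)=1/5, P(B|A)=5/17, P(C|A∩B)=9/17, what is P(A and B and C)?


P(A∩B∩C) = P(A) * P(B|A) * P(C|A∩B)
= 1/5 * 5/17 * 9/17
= 1/17 * 9/17 = 9/289

9/289


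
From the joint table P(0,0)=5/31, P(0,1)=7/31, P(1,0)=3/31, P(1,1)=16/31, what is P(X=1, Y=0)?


Read from table: P(X=1, Y=0) = 3/31

3/31
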